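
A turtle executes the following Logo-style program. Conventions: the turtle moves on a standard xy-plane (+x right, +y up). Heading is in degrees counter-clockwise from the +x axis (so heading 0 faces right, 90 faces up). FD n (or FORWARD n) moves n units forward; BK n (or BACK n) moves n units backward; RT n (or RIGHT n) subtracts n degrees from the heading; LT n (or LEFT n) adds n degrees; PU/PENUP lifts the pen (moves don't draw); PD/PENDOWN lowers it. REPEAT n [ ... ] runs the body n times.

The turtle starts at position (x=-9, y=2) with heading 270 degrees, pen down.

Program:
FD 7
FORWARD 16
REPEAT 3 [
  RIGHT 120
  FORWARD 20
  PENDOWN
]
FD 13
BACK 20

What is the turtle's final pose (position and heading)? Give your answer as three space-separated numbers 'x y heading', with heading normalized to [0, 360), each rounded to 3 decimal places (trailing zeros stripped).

Executing turtle program step by step:
Start: pos=(-9,2), heading=270, pen down
FD 7: (-9,2) -> (-9,-5) [heading=270, draw]
FD 16: (-9,-5) -> (-9,-21) [heading=270, draw]
REPEAT 3 [
  -- iteration 1/3 --
  RT 120: heading 270 -> 150
  FD 20: (-9,-21) -> (-26.321,-11) [heading=150, draw]
  PD: pen down
  -- iteration 2/3 --
  RT 120: heading 150 -> 30
  FD 20: (-26.321,-11) -> (-9,-1) [heading=30, draw]
  PD: pen down
  -- iteration 3/3 --
  RT 120: heading 30 -> 270
  FD 20: (-9,-1) -> (-9,-21) [heading=270, draw]
  PD: pen down
]
FD 13: (-9,-21) -> (-9,-34) [heading=270, draw]
BK 20: (-9,-34) -> (-9,-14) [heading=270, draw]
Final: pos=(-9,-14), heading=270, 7 segment(s) drawn

Answer: -9 -14 270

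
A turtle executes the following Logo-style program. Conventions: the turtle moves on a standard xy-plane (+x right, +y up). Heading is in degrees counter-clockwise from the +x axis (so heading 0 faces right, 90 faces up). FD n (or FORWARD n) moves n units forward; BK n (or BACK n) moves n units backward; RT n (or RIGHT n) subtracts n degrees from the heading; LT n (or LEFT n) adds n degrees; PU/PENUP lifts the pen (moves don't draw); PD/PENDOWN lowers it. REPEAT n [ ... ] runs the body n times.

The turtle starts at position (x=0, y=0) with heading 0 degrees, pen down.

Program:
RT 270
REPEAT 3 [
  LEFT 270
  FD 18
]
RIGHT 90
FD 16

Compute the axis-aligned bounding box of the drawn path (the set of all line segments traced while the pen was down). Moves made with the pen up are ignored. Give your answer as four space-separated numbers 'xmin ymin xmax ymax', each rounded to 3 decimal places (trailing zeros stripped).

Answer: 0 -18 18 0

Derivation:
Executing turtle program step by step:
Start: pos=(0,0), heading=0, pen down
RT 270: heading 0 -> 90
REPEAT 3 [
  -- iteration 1/3 --
  LT 270: heading 90 -> 0
  FD 18: (0,0) -> (18,0) [heading=0, draw]
  -- iteration 2/3 --
  LT 270: heading 0 -> 270
  FD 18: (18,0) -> (18,-18) [heading=270, draw]
  -- iteration 3/3 --
  LT 270: heading 270 -> 180
  FD 18: (18,-18) -> (0,-18) [heading=180, draw]
]
RT 90: heading 180 -> 90
FD 16: (0,-18) -> (0,-2) [heading=90, draw]
Final: pos=(0,-2), heading=90, 4 segment(s) drawn

Segment endpoints: x in {0, 0, 0, 18, 18}, y in {-18, -18, -2, 0}
xmin=0, ymin=-18, xmax=18, ymax=0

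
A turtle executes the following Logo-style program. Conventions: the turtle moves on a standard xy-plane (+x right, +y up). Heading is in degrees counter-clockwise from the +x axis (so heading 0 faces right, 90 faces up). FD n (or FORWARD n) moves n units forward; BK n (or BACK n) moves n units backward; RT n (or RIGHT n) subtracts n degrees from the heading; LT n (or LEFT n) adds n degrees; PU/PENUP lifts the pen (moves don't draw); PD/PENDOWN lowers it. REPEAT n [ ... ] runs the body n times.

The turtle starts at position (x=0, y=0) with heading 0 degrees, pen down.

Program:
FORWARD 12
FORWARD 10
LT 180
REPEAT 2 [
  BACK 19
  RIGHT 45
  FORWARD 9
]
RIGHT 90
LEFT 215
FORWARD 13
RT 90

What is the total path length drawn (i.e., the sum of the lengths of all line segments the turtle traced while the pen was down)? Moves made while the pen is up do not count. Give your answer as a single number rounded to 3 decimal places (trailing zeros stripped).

Answer: 91

Derivation:
Executing turtle program step by step:
Start: pos=(0,0), heading=0, pen down
FD 12: (0,0) -> (12,0) [heading=0, draw]
FD 10: (12,0) -> (22,0) [heading=0, draw]
LT 180: heading 0 -> 180
REPEAT 2 [
  -- iteration 1/2 --
  BK 19: (22,0) -> (41,0) [heading=180, draw]
  RT 45: heading 180 -> 135
  FD 9: (41,0) -> (34.636,6.364) [heading=135, draw]
  -- iteration 2/2 --
  BK 19: (34.636,6.364) -> (48.071,-7.071) [heading=135, draw]
  RT 45: heading 135 -> 90
  FD 9: (48.071,-7.071) -> (48.071,1.929) [heading=90, draw]
]
RT 90: heading 90 -> 0
LT 215: heading 0 -> 215
FD 13: (48.071,1.929) -> (37.422,-5.528) [heading=215, draw]
RT 90: heading 215 -> 125
Final: pos=(37.422,-5.528), heading=125, 7 segment(s) drawn

Segment lengths:
  seg 1: (0,0) -> (12,0), length = 12
  seg 2: (12,0) -> (22,0), length = 10
  seg 3: (22,0) -> (41,0), length = 19
  seg 4: (41,0) -> (34.636,6.364), length = 9
  seg 5: (34.636,6.364) -> (48.071,-7.071), length = 19
  seg 6: (48.071,-7.071) -> (48.071,1.929), length = 9
  seg 7: (48.071,1.929) -> (37.422,-5.528), length = 13
Total = 91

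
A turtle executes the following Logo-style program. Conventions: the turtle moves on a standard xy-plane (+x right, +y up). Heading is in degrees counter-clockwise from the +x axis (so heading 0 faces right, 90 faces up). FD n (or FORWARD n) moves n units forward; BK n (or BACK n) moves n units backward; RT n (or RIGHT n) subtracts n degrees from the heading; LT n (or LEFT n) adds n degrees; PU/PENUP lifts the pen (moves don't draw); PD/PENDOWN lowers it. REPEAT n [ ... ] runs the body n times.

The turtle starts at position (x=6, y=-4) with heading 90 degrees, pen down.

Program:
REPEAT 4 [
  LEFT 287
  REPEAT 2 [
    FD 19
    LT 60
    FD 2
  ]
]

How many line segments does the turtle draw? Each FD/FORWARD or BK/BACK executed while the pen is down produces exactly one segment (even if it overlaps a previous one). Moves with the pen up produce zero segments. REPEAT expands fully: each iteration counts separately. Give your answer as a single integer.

Executing turtle program step by step:
Start: pos=(6,-4), heading=90, pen down
REPEAT 4 [
  -- iteration 1/4 --
  LT 287: heading 90 -> 17
  REPEAT 2 [
    -- iteration 1/2 --
    FD 19: (6,-4) -> (24.17,1.555) [heading=17, draw]
    LT 60: heading 17 -> 77
    FD 2: (24.17,1.555) -> (24.62,3.504) [heading=77, draw]
    -- iteration 2/2 --
    FD 19: (24.62,3.504) -> (28.894,22.017) [heading=77, draw]
    LT 60: heading 77 -> 137
    FD 2: (28.894,22.017) -> (27.431,23.381) [heading=137, draw]
  ]
  -- iteration 2/4 --
  LT 287: heading 137 -> 64
  REPEAT 2 [
    -- iteration 1/2 --
    FD 19: (27.431,23.381) -> (35.76,40.458) [heading=64, draw]
    LT 60: heading 64 -> 124
    FD 2: (35.76,40.458) -> (34.642,42.116) [heading=124, draw]
    -- iteration 2/2 --
    FD 19: (34.642,42.116) -> (24.017,57.868) [heading=124, draw]
    LT 60: heading 124 -> 184
    FD 2: (24.017,57.868) -> (22.022,57.728) [heading=184, draw]
  ]
  -- iteration 3/4 --
  LT 287: heading 184 -> 111
  REPEAT 2 [
    -- iteration 1/2 --
    FD 19: (22.022,57.728) -> (15.213,75.466) [heading=111, draw]
    LT 60: heading 111 -> 171
    FD 2: (15.213,75.466) -> (13.238,75.779) [heading=171, draw]
    -- iteration 2/2 --
    FD 19: (13.238,75.779) -> (-5.529,78.751) [heading=171, draw]
    LT 60: heading 171 -> 231
    FD 2: (-5.529,78.751) -> (-6.787,77.197) [heading=231, draw]
  ]
  -- iteration 4/4 --
  LT 287: heading 231 -> 158
  REPEAT 2 [
    -- iteration 1/2 --
    FD 19: (-6.787,77.197) -> (-24.404,84.315) [heading=158, draw]
    LT 60: heading 158 -> 218
    FD 2: (-24.404,84.315) -> (-25.98,83.083) [heading=218, draw]
    -- iteration 2/2 --
    FD 19: (-25.98,83.083) -> (-40.952,71.386) [heading=218, draw]
    LT 60: heading 218 -> 278
    FD 2: (-40.952,71.386) -> (-40.674,69.405) [heading=278, draw]
  ]
]
Final: pos=(-40.674,69.405), heading=278, 16 segment(s) drawn
Segments drawn: 16

Answer: 16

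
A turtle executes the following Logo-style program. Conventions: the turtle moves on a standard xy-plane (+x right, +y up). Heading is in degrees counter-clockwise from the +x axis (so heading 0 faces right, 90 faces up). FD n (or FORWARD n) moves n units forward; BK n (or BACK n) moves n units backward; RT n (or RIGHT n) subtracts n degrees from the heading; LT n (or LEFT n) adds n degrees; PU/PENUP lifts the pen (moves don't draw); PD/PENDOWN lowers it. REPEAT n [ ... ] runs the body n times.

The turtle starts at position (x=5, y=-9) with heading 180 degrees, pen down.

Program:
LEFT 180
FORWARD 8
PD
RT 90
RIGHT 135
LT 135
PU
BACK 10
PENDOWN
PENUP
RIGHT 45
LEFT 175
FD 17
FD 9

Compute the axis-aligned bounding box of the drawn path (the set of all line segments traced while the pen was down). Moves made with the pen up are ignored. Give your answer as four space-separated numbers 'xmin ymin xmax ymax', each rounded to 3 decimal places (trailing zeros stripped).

Answer: 5 -9 13 -9

Derivation:
Executing turtle program step by step:
Start: pos=(5,-9), heading=180, pen down
LT 180: heading 180 -> 0
FD 8: (5,-9) -> (13,-9) [heading=0, draw]
PD: pen down
RT 90: heading 0 -> 270
RT 135: heading 270 -> 135
LT 135: heading 135 -> 270
PU: pen up
BK 10: (13,-9) -> (13,1) [heading=270, move]
PD: pen down
PU: pen up
RT 45: heading 270 -> 225
LT 175: heading 225 -> 40
FD 17: (13,1) -> (26.023,11.927) [heading=40, move]
FD 9: (26.023,11.927) -> (32.917,17.712) [heading=40, move]
Final: pos=(32.917,17.712), heading=40, 1 segment(s) drawn

Segment endpoints: x in {5, 13}, y in {-9, -9}
xmin=5, ymin=-9, xmax=13, ymax=-9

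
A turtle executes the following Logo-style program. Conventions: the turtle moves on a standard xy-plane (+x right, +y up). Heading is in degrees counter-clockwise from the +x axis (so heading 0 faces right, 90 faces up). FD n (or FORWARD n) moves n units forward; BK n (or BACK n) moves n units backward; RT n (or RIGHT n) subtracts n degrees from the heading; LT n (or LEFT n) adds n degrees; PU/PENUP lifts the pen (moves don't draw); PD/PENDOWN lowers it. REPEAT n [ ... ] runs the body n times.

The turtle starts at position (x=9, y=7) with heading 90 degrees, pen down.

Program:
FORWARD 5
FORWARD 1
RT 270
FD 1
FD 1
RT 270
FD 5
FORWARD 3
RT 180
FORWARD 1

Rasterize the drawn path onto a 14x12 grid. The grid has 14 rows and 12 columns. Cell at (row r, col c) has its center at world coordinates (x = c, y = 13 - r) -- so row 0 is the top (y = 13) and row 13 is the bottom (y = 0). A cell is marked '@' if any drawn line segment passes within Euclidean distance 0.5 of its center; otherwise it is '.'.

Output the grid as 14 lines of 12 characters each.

Answer: .......@@@..
.......@.@..
.......@.@..
.......@.@..
.......@.@..
.......@.@..
.......@.@..
.......@....
.......@....
............
............
............
............
............

Derivation:
Segment 0: (9,7) -> (9,12)
Segment 1: (9,12) -> (9,13)
Segment 2: (9,13) -> (8,13)
Segment 3: (8,13) -> (7,13)
Segment 4: (7,13) -> (7,8)
Segment 5: (7,8) -> (7,5)
Segment 6: (7,5) -> (7,6)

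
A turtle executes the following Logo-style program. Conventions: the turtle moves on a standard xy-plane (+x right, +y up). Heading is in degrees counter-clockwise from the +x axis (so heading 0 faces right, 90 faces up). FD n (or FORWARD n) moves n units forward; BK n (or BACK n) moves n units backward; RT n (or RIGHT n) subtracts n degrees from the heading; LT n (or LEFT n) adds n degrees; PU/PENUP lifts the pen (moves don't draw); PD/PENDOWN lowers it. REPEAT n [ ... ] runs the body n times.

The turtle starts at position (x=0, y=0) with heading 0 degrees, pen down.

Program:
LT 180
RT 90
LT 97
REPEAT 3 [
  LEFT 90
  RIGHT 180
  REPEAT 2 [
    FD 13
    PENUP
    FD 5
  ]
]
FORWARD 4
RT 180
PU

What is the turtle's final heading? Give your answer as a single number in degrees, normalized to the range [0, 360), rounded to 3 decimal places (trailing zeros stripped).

Answer: 97

Derivation:
Executing turtle program step by step:
Start: pos=(0,0), heading=0, pen down
LT 180: heading 0 -> 180
RT 90: heading 180 -> 90
LT 97: heading 90 -> 187
REPEAT 3 [
  -- iteration 1/3 --
  LT 90: heading 187 -> 277
  RT 180: heading 277 -> 97
  REPEAT 2 [
    -- iteration 1/2 --
    FD 13: (0,0) -> (-1.584,12.903) [heading=97, draw]
    PU: pen up
    FD 5: (-1.584,12.903) -> (-2.194,17.866) [heading=97, move]
    -- iteration 2/2 --
    FD 13: (-2.194,17.866) -> (-3.778,30.769) [heading=97, move]
    PU: pen up
    FD 5: (-3.778,30.769) -> (-4.387,35.732) [heading=97, move]
  ]
  -- iteration 2/3 --
  LT 90: heading 97 -> 187
  RT 180: heading 187 -> 7
  REPEAT 2 [
    -- iteration 1/2 --
    FD 13: (-4.387,35.732) -> (8.516,37.316) [heading=7, move]
    PU: pen up
    FD 5: (8.516,37.316) -> (13.479,37.925) [heading=7, move]
    -- iteration 2/2 --
    FD 13: (13.479,37.925) -> (26.382,39.51) [heading=7, move]
    PU: pen up
    FD 5: (26.382,39.51) -> (31.344,40.119) [heading=7, move]
  ]
  -- iteration 3/3 --
  LT 90: heading 7 -> 97
  RT 180: heading 97 -> 277
  REPEAT 2 [
    -- iteration 1/2 --
    FD 13: (31.344,40.119) -> (32.929,27.216) [heading=277, move]
    PU: pen up
    FD 5: (32.929,27.216) -> (33.538,22.253) [heading=277, move]
    -- iteration 2/2 --
    FD 13: (33.538,22.253) -> (35.122,9.35) [heading=277, move]
    PU: pen up
    FD 5: (35.122,9.35) -> (35.732,4.387) [heading=277, move]
  ]
]
FD 4: (35.732,4.387) -> (36.219,0.417) [heading=277, move]
RT 180: heading 277 -> 97
PU: pen up
Final: pos=(36.219,0.417), heading=97, 1 segment(s) drawn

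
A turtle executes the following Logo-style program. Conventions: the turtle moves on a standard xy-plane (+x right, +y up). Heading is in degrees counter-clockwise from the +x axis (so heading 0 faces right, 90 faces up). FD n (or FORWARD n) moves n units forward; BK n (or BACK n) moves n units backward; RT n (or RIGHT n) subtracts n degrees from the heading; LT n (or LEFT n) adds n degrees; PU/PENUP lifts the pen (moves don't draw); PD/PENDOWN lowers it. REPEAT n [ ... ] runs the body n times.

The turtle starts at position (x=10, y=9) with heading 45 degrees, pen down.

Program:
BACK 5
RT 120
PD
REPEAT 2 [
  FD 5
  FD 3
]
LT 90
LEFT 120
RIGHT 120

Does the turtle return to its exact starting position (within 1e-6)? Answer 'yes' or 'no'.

Answer: no

Derivation:
Executing turtle program step by step:
Start: pos=(10,9), heading=45, pen down
BK 5: (10,9) -> (6.464,5.464) [heading=45, draw]
RT 120: heading 45 -> 285
PD: pen down
REPEAT 2 [
  -- iteration 1/2 --
  FD 5: (6.464,5.464) -> (7.759,0.635) [heading=285, draw]
  FD 3: (7.759,0.635) -> (8.535,-2.263) [heading=285, draw]
  -- iteration 2/2 --
  FD 5: (8.535,-2.263) -> (9.829,-7.093) [heading=285, draw]
  FD 3: (9.829,-7.093) -> (10.606,-9.99) [heading=285, draw]
]
LT 90: heading 285 -> 15
LT 120: heading 15 -> 135
RT 120: heading 135 -> 15
Final: pos=(10.606,-9.99), heading=15, 5 segment(s) drawn

Start position: (10, 9)
Final position: (10.606, -9.99)
Distance = 19; >= 1e-6 -> NOT closed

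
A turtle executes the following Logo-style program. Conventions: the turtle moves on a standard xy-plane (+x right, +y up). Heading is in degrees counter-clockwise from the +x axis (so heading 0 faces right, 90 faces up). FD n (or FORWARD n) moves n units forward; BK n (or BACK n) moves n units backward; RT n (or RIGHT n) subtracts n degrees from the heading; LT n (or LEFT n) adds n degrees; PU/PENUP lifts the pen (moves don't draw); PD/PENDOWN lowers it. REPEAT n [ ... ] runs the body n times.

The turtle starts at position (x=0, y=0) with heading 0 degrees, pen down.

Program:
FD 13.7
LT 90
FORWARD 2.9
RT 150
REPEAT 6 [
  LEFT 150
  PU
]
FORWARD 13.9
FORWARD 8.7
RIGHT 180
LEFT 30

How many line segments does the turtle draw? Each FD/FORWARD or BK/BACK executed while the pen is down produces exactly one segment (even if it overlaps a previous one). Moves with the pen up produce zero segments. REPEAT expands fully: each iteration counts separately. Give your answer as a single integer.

Answer: 2

Derivation:
Executing turtle program step by step:
Start: pos=(0,0), heading=0, pen down
FD 13.7: (0,0) -> (13.7,0) [heading=0, draw]
LT 90: heading 0 -> 90
FD 2.9: (13.7,0) -> (13.7,2.9) [heading=90, draw]
RT 150: heading 90 -> 300
REPEAT 6 [
  -- iteration 1/6 --
  LT 150: heading 300 -> 90
  PU: pen up
  -- iteration 2/6 --
  LT 150: heading 90 -> 240
  PU: pen up
  -- iteration 3/6 --
  LT 150: heading 240 -> 30
  PU: pen up
  -- iteration 4/6 --
  LT 150: heading 30 -> 180
  PU: pen up
  -- iteration 5/6 --
  LT 150: heading 180 -> 330
  PU: pen up
  -- iteration 6/6 --
  LT 150: heading 330 -> 120
  PU: pen up
]
FD 13.9: (13.7,2.9) -> (6.75,14.938) [heading=120, move]
FD 8.7: (6.75,14.938) -> (2.4,22.472) [heading=120, move]
RT 180: heading 120 -> 300
LT 30: heading 300 -> 330
Final: pos=(2.4,22.472), heading=330, 2 segment(s) drawn
Segments drawn: 2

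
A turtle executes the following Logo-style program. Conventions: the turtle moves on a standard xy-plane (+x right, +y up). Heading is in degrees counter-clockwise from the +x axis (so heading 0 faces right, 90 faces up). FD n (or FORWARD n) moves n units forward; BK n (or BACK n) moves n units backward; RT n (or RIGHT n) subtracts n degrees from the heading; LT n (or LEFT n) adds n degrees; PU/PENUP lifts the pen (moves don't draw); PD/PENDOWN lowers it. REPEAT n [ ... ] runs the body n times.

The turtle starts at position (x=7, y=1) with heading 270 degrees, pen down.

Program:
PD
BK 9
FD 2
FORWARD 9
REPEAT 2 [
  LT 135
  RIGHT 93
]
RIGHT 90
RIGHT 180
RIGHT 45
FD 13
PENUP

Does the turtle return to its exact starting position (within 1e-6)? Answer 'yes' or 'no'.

Answer: no

Derivation:
Executing turtle program step by step:
Start: pos=(7,1), heading=270, pen down
PD: pen down
BK 9: (7,1) -> (7,10) [heading=270, draw]
FD 2: (7,10) -> (7,8) [heading=270, draw]
FD 9: (7,8) -> (7,-1) [heading=270, draw]
REPEAT 2 [
  -- iteration 1/2 --
  LT 135: heading 270 -> 45
  RT 93: heading 45 -> 312
  -- iteration 2/2 --
  LT 135: heading 312 -> 87
  RT 93: heading 87 -> 354
]
RT 90: heading 354 -> 264
RT 180: heading 264 -> 84
RT 45: heading 84 -> 39
FD 13: (7,-1) -> (17.103,7.181) [heading=39, draw]
PU: pen up
Final: pos=(17.103,7.181), heading=39, 4 segment(s) drawn

Start position: (7, 1)
Final position: (17.103, 7.181)
Distance = 11.844; >= 1e-6 -> NOT closed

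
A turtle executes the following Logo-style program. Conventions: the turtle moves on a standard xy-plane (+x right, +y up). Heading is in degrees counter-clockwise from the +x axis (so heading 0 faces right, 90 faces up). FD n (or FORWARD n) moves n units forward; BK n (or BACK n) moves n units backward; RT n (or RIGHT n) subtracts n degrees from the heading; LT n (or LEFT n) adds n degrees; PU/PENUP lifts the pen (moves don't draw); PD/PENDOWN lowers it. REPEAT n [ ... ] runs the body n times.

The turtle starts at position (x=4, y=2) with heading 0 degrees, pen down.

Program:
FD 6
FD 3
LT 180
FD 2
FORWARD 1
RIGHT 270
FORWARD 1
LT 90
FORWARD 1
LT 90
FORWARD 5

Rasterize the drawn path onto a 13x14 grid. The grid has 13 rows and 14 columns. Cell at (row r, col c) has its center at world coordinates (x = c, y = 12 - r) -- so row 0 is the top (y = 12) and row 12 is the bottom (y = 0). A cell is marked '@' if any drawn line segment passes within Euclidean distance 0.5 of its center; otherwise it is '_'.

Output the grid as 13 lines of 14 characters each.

Segment 0: (4,2) -> (10,2)
Segment 1: (10,2) -> (13,2)
Segment 2: (13,2) -> (11,2)
Segment 3: (11,2) -> (10,2)
Segment 4: (10,2) -> (10,1)
Segment 5: (10,1) -> (11,1)
Segment 6: (11,1) -> (11,6)

Answer: ______________
______________
______________
______________
______________
______________
___________@__
___________@__
___________@__
___________@__
____@@@@@@@@@@
__________@@__
______________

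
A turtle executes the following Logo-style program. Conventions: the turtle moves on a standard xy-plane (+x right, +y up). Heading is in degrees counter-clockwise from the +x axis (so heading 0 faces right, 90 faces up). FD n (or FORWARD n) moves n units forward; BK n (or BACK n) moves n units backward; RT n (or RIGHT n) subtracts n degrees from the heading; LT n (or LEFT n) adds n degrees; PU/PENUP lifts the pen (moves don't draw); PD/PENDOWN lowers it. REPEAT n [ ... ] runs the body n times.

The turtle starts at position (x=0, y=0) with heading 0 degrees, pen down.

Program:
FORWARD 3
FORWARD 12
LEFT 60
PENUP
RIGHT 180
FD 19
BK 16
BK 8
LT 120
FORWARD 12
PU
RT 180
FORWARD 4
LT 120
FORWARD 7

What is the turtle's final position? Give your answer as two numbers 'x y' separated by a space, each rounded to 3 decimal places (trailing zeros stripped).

Executing turtle program step by step:
Start: pos=(0,0), heading=0, pen down
FD 3: (0,0) -> (3,0) [heading=0, draw]
FD 12: (3,0) -> (15,0) [heading=0, draw]
LT 60: heading 0 -> 60
PU: pen up
RT 180: heading 60 -> 240
FD 19: (15,0) -> (5.5,-16.454) [heading=240, move]
BK 16: (5.5,-16.454) -> (13.5,-2.598) [heading=240, move]
BK 8: (13.5,-2.598) -> (17.5,4.33) [heading=240, move]
LT 120: heading 240 -> 0
FD 12: (17.5,4.33) -> (29.5,4.33) [heading=0, move]
PU: pen up
RT 180: heading 0 -> 180
FD 4: (29.5,4.33) -> (25.5,4.33) [heading=180, move]
LT 120: heading 180 -> 300
FD 7: (25.5,4.33) -> (29,-1.732) [heading=300, move]
Final: pos=(29,-1.732), heading=300, 2 segment(s) drawn

Answer: 29 -1.732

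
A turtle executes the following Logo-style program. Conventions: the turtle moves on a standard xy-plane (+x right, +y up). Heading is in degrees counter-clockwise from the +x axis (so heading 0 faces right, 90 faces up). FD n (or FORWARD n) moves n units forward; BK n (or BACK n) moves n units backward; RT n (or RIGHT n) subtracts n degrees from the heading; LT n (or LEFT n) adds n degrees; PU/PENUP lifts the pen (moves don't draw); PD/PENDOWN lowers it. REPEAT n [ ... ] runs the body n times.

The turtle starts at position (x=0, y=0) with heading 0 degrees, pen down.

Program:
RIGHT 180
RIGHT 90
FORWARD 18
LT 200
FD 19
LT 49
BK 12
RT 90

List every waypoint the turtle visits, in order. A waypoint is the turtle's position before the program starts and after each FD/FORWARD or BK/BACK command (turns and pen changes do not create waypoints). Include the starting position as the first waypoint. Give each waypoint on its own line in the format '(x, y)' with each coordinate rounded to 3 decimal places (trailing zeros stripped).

Answer: (0, 0)
(0, 18)
(6.498, 0.146)
(-4.705, 4.446)

Derivation:
Executing turtle program step by step:
Start: pos=(0,0), heading=0, pen down
RT 180: heading 0 -> 180
RT 90: heading 180 -> 90
FD 18: (0,0) -> (0,18) [heading=90, draw]
LT 200: heading 90 -> 290
FD 19: (0,18) -> (6.498,0.146) [heading=290, draw]
LT 49: heading 290 -> 339
BK 12: (6.498,0.146) -> (-4.705,4.446) [heading=339, draw]
RT 90: heading 339 -> 249
Final: pos=(-4.705,4.446), heading=249, 3 segment(s) drawn
Waypoints (4 total):
(0, 0)
(0, 18)
(6.498, 0.146)
(-4.705, 4.446)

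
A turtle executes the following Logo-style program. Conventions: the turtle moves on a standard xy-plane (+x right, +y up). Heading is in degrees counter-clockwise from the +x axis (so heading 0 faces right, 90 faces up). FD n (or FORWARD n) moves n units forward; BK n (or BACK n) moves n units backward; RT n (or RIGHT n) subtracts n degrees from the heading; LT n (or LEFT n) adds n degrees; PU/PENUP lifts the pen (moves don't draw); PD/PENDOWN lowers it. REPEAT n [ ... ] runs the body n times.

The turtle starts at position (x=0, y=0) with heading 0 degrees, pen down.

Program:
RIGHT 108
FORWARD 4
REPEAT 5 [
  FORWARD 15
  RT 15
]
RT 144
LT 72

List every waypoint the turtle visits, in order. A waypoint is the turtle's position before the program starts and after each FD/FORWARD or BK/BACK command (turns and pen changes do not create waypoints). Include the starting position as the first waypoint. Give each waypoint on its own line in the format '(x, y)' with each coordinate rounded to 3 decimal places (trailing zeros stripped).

Answer: (0, 0)
(-1.236, -3.804)
(-5.871, -18.07)
(-14.041, -30.65)
(-25.188, -40.687)
(-38.553, -47.497)
(-53.225, -50.616)

Derivation:
Executing turtle program step by step:
Start: pos=(0,0), heading=0, pen down
RT 108: heading 0 -> 252
FD 4: (0,0) -> (-1.236,-3.804) [heading=252, draw]
REPEAT 5 [
  -- iteration 1/5 --
  FD 15: (-1.236,-3.804) -> (-5.871,-18.07) [heading=252, draw]
  RT 15: heading 252 -> 237
  -- iteration 2/5 --
  FD 15: (-5.871,-18.07) -> (-14.041,-30.65) [heading=237, draw]
  RT 15: heading 237 -> 222
  -- iteration 3/5 --
  FD 15: (-14.041,-30.65) -> (-25.188,-40.687) [heading=222, draw]
  RT 15: heading 222 -> 207
  -- iteration 4/5 --
  FD 15: (-25.188,-40.687) -> (-38.553,-47.497) [heading=207, draw]
  RT 15: heading 207 -> 192
  -- iteration 5/5 --
  FD 15: (-38.553,-47.497) -> (-53.225,-50.616) [heading=192, draw]
  RT 15: heading 192 -> 177
]
RT 144: heading 177 -> 33
LT 72: heading 33 -> 105
Final: pos=(-53.225,-50.616), heading=105, 6 segment(s) drawn
Waypoints (7 total):
(0, 0)
(-1.236, -3.804)
(-5.871, -18.07)
(-14.041, -30.65)
(-25.188, -40.687)
(-38.553, -47.497)
(-53.225, -50.616)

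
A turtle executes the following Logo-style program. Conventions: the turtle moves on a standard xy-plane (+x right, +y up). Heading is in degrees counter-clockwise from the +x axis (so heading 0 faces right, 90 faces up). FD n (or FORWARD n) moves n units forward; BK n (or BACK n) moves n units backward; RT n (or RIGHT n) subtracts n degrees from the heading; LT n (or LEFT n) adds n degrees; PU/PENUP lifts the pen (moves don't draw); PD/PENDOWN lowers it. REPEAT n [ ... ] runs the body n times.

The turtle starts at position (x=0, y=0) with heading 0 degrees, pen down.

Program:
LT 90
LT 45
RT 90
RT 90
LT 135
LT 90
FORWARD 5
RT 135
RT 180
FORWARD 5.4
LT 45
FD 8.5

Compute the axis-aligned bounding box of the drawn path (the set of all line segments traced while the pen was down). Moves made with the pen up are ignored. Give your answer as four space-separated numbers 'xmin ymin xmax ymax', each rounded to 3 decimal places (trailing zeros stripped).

Answer: -8.818 -12.318 0 0

Derivation:
Executing turtle program step by step:
Start: pos=(0,0), heading=0, pen down
LT 90: heading 0 -> 90
LT 45: heading 90 -> 135
RT 90: heading 135 -> 45
RT 90: heading 45 -> 315
LT 135: heading 315 -> 90
LT 90: heading 90 -> 180
FD 5: (0,0) -> (-5,0) [heading=180, draw]
RT 135: heading 180 -> 45
RT 180: heading 45 -> 225
FD 5.4: (-5,0) -> (-8.818,-3.818) [heading=225, draw]
LT 45: heading 225 -> 270
FD 8.5: (-8.818,-3.818) -> (-8.818,-12.318) [heading=270, draw]
Final: pos=(-8.818,-12.318), heading=270, 3 segment(s) drawn

Segment endpoints: x in {-8.818, -5, 0}, y in {-12.318, -3.818, 0, 0}
xmin=-8.818, ymin=-12.318, xmax=0, ymax=0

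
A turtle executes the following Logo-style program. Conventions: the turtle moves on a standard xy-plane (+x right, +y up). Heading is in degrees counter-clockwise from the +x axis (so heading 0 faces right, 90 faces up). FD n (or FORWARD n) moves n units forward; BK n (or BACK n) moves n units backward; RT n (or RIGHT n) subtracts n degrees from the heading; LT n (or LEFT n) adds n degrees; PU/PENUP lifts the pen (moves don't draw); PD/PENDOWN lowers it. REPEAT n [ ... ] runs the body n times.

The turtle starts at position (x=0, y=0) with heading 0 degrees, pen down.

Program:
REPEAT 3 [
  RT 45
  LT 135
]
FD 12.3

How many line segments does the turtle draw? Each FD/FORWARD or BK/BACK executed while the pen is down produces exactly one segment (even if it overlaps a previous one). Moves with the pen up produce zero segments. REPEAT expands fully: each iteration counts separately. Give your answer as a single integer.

Executing turtle program step by step:
Start: pos=(0,0), heading=0, pen down
REPEAT 3 [
  -- iteration 1/3 --
  RT 45: heading 0 -> 315
  LT 135: heading 315 -> 90
  -- iteration 2/3 --
  RT 45: heading 90 -> 45
  LT 135: heading 45 -> 180
  -- iteration 3/3 --
  RT 45: heading 180 -> 135
  LT 135: heading 135 -> 270
]
FD 12.3: (0,0) -> (0,-12.3) [heading=270, draw]
Final: pos=(0,-12.3), heading=270, 1 segment(s) drawn
Segments drawn: 1

Answer: 1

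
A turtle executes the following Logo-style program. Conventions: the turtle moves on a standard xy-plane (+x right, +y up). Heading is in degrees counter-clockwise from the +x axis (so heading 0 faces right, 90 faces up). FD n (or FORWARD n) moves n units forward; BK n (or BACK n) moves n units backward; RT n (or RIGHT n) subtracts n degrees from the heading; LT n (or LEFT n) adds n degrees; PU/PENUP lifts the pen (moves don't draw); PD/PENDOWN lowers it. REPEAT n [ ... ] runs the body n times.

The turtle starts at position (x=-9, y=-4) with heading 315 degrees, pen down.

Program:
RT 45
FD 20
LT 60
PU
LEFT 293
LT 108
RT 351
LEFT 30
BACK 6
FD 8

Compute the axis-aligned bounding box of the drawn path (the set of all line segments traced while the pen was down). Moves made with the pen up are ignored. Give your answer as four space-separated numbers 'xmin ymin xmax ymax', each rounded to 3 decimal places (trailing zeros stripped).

Executing turtle program step by step:
Start: pos=(-9,-4), heading=315, pen down
RT 45: heading 315 -> 270
FD 20: (-9,-4) -> (-9,-24) [heading=270, draw]
LT 60: heading 270 -> 330
PU: pen up
LT 293: heading 330 -> 263
LT 108: heading 263 -> 11
RT 351: heading 11 -> 20
LT 30: heading 20 -> 50
BK 6: (-9,-24) -> (-12.857,-28.596) [heading=50, move]
FD 8: (-12.857,-28.596) -> (-7.714,-22.468) [heading=50, move]
Final: pos=(-7.714,-22.468), heading=50, 1 segment(s) drawn

Segment endpoints: x in {-9, -9}, y in {-24, -4}
xmin=-9, ymin=-24, xmax=-9, ymax=-4

Answer: -9 -24 -9 -4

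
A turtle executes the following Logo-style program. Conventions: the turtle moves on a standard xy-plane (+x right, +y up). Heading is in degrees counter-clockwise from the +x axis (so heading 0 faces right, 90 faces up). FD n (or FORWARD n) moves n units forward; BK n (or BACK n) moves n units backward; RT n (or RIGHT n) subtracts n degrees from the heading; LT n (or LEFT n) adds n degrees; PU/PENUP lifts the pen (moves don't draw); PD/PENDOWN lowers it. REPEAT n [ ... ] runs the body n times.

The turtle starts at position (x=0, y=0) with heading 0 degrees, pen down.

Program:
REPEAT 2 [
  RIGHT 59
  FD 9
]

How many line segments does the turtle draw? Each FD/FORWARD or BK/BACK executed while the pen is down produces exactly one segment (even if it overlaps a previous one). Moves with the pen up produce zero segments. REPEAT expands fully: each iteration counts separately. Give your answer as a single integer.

Executing turtle program step by step:
Start: pos=(0,0), heading=0, pen down
REPEAT 2 [
  -- iteration 1/2 --
  RT 59: heading 0 -> 301
  FD 9: (0,0) -> (4.635,-7.715) [heading=301, draw]
  -- iteration 2/2 --
  RT 59: heading 301 -> 242
  FD 9: (4.635,-7.715) -> (0.41,-15.661) [heading=242, draw]
]
Final: pos=(0.41,-15.661), heading=242, 2 segment(s) drawn
Segments drawn: 2

Answer: 2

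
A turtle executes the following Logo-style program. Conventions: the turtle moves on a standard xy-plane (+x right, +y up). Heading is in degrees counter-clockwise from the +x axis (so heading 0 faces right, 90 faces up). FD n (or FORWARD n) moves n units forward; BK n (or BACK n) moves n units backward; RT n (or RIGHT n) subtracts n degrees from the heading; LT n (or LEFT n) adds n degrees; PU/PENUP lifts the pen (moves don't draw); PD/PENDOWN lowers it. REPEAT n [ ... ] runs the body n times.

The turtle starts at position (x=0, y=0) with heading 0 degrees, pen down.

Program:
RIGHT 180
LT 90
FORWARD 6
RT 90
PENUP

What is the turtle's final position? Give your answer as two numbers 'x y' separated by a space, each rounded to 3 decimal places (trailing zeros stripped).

Executing turtle program step by step:
Start: pos=(0,0), heading=0, pen down
RT 180: heading 0 -> 180
LT 90: heading 180 -> 270
FD 6: (0,0) -> (0,-6) [heading=270, draw]
RT 90: heading 270 -> 180
PU: pen up
Final: pos=(0,-6), heading=180, 1 segment(s) drawn

Answer: 0 -6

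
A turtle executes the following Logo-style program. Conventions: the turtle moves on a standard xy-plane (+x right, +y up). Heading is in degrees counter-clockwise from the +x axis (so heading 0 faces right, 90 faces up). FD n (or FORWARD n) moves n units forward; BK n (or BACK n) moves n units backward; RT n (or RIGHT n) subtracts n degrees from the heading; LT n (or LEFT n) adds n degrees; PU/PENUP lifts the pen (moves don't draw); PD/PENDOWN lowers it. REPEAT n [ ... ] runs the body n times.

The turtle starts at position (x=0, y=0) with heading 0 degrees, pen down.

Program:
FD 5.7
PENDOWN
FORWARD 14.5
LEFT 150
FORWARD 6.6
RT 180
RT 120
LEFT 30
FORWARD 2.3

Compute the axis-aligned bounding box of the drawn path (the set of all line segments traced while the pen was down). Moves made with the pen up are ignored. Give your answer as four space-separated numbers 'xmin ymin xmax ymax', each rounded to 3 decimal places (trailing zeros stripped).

Executing turtle program step by step:
Start: pos=(0,0), heading=0, pen down
FD 5.7: (0,0) -> (5.7,0) [heading=0, draw]
PD: pen down
FD 14.5: (5.7,0) -> (20.2,0) [heading=0, draw]
LT 150: heading 0 -> 150
FD 6.6: (20.2,0) -> (14.484,3.3) [heading=150, draw]
RT 180: heading 150 -> 330
RT 120: heading 330 -> 210
LT 30: heading 210 -> 240
FD 2.3: (14.484,3.3) -> (13.334,1.308) [heading=240, draw]
Final: pos=(13.334,1.308), heading=240, 4 segment(s) drawn

Segment endpoints: x in {0, 5.7, 13.334, 14.484, 20.2}, y in {0, 1.308, 3.3}
xmin=0, ymin=0, xmax=20.2, ymax=3.3

Answer: 0 0 20.2 3.3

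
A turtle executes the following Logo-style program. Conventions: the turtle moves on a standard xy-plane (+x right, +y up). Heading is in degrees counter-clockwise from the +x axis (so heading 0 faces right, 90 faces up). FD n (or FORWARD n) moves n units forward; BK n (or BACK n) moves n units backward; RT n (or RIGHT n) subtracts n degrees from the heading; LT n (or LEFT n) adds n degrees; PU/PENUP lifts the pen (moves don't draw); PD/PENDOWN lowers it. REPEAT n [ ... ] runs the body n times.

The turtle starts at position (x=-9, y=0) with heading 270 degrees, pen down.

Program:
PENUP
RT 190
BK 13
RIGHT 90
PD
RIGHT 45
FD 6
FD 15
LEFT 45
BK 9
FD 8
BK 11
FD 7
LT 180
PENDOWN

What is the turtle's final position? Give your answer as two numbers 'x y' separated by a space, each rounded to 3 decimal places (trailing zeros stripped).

Executing turtle program step by step:
Start: pos=(-9,0), heading=270, pen down
PU: pen up
RT 190: heading 270 -> 80
BK 13: (-9,0) -> (-11.257,-12.803) [heading=80, move]
RT 90: heading 80 -> 350
PD: pen down
RT 45: heading 350 -> 305
FD 6: (-11.257,-12.803) -> (-7.816,-17.717) [heading=305, draw]
FD 15: (-7.816,-17.717) -> (0.788,-30.005) [heading=305, draw]
LT 45: heading 305 -> 350
BK 9: (0.788,-30.005) -> (-8.076,-28.442) [heading=350, draw]
FD 8: (-8.076,-28.442) -> (-0.197,-29.831) [heading=350, draw]
BK 11: (-0.197,-29.831) -> (-11.03,-27.921) [heading=350, draw]
FD 7: (-11.03,-27.921) -> (-4.136,-29.136) [heading=350, draw]
LT 180: heading 350 -> 170
PD: pen down
Final: pos=(-4.136,-29.136), heading=170, 6 segment(s) drawn

Answer: -4.136 -29.136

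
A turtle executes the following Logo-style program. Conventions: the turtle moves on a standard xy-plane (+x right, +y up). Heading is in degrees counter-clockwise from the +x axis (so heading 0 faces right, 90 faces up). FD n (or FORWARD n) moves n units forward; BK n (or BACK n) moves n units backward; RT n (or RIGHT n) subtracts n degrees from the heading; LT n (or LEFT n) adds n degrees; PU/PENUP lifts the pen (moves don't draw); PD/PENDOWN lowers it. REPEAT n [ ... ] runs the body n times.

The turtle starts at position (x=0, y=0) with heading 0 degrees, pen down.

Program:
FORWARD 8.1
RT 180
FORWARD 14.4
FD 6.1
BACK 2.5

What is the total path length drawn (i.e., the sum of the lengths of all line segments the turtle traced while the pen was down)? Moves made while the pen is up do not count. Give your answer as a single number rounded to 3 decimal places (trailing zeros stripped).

Executing turtle program step by step:
Start: pos=(0,0), heading=0, pen down
FD 8.1: (0,0) -> (8.1,0) [heading=0, draw]
RT 180: heading 0 -> 180
FD 14.4: (8.1,0) -> (-6.3,0) [heading=180, draw]
FD 6.1: (-6.3,0) -> (-12.4,0) [heading=180, draw]
BK 2.5: (-12.4,0) -> (-9.9,0) [heading=180, draw]
Final: pos=(-9.9,0), heading=180, 4 segment(s) drawn

Segment lengths:
  seg 1: (0,0) -> (8.1,0), length = 8.1
  seg 2: (8.1,0) -> (-6.3,0), length = 14.4
  seg 3: (-6.3,0) -> (-12.4,0), length = 6.1
  seg 4: (-12.4,0) -> (-9.9,0), length = 2.5
Total = 31.1

Answer: 31.1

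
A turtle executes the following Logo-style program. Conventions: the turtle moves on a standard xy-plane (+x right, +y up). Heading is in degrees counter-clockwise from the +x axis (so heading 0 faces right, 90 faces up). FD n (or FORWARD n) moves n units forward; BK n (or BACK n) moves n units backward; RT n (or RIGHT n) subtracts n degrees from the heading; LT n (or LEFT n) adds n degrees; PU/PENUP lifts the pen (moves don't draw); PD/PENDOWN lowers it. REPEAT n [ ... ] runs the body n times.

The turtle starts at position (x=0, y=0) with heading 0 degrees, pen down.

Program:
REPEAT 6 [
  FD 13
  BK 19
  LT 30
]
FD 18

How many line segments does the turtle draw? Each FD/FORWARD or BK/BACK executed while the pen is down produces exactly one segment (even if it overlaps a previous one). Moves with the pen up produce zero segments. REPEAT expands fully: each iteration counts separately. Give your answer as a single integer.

Answer: 13

Derivation:
Executing turtle program step by step:
Start: pos=(0,0), heading=0, pen down
REPEAT 6 [
  -- iteration 1/6 --
  FD 13: (0,0) -> (13,0) [heading=0, draw]
  BK 19: (13,0) -> (-6,0) [heading=0, draw]
  LT 30: heading 0 -> 30
  -- iteration 2/6 --
  FD 13: (-6,0) -> (5.258,6.5) [heading=30, draw]
  BK 19: (5.258,6.5) -> (-11.196,-3) [heading=30, draw]
  LT 30: heading 30 -> 60
  -- iteration 3/6 --
  FD 13: (-11.196,-3) -> (-4.696,8.258) [heading=60, draw]
  BK 19: (-4.696,8.258) -> (-14.196,-8.196) [heading=60, draw]
  LT 30: heading 60 -> 90
  -- iteration 4/6 --
  FD 13: (-14.196,-8.196) -> (-14.196,4.804) [heading=90, draw]
  BK 19: (-14.196,4.804) -> (-14.196,-14.196) [heading=90, draw]
  LT 30: heading 90 -> 120
  -- iteration 5/6 --
  FD 13: (-14.196,-14.196) -> (-20.696,-2.938) [heading=120, draw]
  BK 19: (-20.696,-2.938) -> (-11.196,-19.392) [heading=120, draw]
  LT 30: heading 120 -> 150
  -- iteration 6/6 --
  FD 13: (-11.196,-19.392) -> (-22.454,-12.892) [heading=150, draw]
  BK 19: (-22.454,-12.892) -> (-6,-22.392) [heading=150, draw]
  LT 30: heading 150 -> 180
]
FD 18: (-6,-22.392) -> (-24,-22.392) [heading=180, draw]
Final: pos=(-24,-22.392), heading=180, 13 segment(s) drawn
Segments drawn: 13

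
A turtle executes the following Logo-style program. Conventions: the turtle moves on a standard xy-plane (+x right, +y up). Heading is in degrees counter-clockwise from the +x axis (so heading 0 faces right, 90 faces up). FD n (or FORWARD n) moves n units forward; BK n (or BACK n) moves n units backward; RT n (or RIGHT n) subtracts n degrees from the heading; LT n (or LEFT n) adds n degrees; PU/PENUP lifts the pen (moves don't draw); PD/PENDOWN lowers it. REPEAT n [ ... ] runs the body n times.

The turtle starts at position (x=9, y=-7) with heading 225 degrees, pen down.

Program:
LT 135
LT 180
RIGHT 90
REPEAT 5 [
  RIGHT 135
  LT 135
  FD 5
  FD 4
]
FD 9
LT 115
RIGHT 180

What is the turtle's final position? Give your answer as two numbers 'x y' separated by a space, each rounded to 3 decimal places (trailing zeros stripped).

Executing turtle program step by step:
Start: pos=(9,-7), heading=225, pen down
LT 135: heading 225 -> 0
LT 180: heading 0 -> 180
RT 90: heading 180 -> 90
REPEAT 5 [
  -- iteration 1/5 --
  RT 135: heading 90 -> 315
  LT 135: heading 315 -> 90
  FD 5: (9,-7) -> (9,-2) [heading=90, draw]
  FD 4: (9,-2) -> (9,2) [heading=90, draw]
  -- iteration 2/5 --
  RT 135: heading 90 -> 315
  LT 135: heading 315 -> 90
  FD 5: (9,2) -> (9,7) [heading=90, draw]
  FD 4: (9,7) -> (9,11) [heading=90, draw]
  -- iteration 3/5 --
  RT 135: heading 90 -> 315
  LT 135: heading 315 -> 90
  FD 5: (9,11) -> (9,16) [heading=90, draw]
  FD 4: (9,16) -> (9,20) [heading=90, draw]
  -- iteration 4/5 --
  RT 135: heading 90 -> 315
  LT 135: heading 315 -> 90
  FD 5: (9,20) -> (9,25) [heading=90, draw]
  FD 4: (9,25) -> (9,29) [heading=90, draw]
  -- iteration 5/5 --
  RT 135: heading 90 -> 315
  LT 135: heading 315 -> 90
  FD 5: (9,29) -> (9,34) [heading=90, draw]
  FD 4: (9,34) -> (9,38) [heading=90, draw]
]
FD 9: (9,38) -> (9,47) [heading=90, draw]
LT 115: heading 90 -> 205
RT 180: heading 205 -> 25
Final: pos=(9,47), heading=25, 11 segment(s) drawn

Answer: 9 47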